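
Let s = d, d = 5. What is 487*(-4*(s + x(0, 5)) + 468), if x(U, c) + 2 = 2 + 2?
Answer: 214280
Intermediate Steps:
x(U, c) = 2 (x(U, c) = -2 + (2 + 2) = -2 + 4 = 2)
s = 5
487*(-4*(s + x(0, 5)) + 468) = 487*(-4*(5 + 2) + 468) = 487*(-4*7 + 468) = 487*(-28 + 468) = 487*440 = 214280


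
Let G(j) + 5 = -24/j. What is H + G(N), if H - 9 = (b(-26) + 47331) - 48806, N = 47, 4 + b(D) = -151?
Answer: -76446/47 ≈ -1626.5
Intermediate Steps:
b(D) = -155 (b(D) = -4 - 151 = -155)
G(j) = -5 - 24/j
H = -1621 (H = 9 + ((-155 + 47331) - 48806) = 9 + (47176 - 48806) = 9 - 1630 = -1621)
H + G(N) = -1621 + (-5 - 24/47) = -1621 - 259/47 = -76446/47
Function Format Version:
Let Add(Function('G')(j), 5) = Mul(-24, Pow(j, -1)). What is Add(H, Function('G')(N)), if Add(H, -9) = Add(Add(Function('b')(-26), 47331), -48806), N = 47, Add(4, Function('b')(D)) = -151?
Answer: Rational(-76446, 47) ≈ -1626.5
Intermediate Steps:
Function('b')(D) = -155 (Function('b')(D) = Add(-4, -151) = -155)
Function('G')(j) = Add(-5, Mul(-24, Pow(j, -1)))
H = -1621 (H = Add(9, Add(Add(-155, 47331), -48806)) = Add(9, Add(47176, -48806)) = Add(9, -1630) = -1621)
Add(H, Function('G')(N)) = Add(-1621, Add(-5, Mul(-24, Pow(47, -1)))) = Add(-1621, Add(-5, Mul(-24, Rational(1, 47)))) = Add(-1621, Add(-5, Rational(-24, 47))) = Add(-1621, Rational(-259, 47)) = Rational(-76446, 47)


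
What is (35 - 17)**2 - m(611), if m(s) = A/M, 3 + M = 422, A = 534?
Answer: 135222/419 ≈ 322.73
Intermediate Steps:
M = 419 (M = -3 + 422 = 419)
m(s) = 534/419
(35 - 17)**2 - m(611) = (35 - 17)**2 - 1*534/419 = 18**2 - 534/419 = 324 - 534/419 = 135222/419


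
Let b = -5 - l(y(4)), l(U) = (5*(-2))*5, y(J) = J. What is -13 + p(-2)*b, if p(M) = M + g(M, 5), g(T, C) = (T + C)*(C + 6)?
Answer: 1382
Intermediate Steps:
g(T, C) = (6 + C)*(C + T) (g(T, C) = (C + T)*(6 + C) = (6 + C)*(C + T))
l(U) = -50 (l(U) = -10*5 = -50)
b = 45 (b = -5 - 1*(-50) = -5 + 50 = 45)
p(M) = 55 + 12*M (p(M) = M + (5² + 6*5 + 6*M + 5*M) = M + (25 + 30 + 6*M + 5*M) = M + (55 + 11*M) = 55 + 12*M)
-13 + p(-2)*b = -13 + (55 + 12*(-2))*45 = -13 + (55 - 24)*45 = -13 + 31*45 = -13 + 1395 = 1382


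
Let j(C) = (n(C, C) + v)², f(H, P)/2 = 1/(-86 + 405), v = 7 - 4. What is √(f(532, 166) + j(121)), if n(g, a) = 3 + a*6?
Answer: √54525986702/319 ≈ 732.00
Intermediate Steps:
n(g, a) = 3 + 6*a
v = 3
f(H, P) = 2/319 (f(H, P) = 2/(-86 + 405) = 2/319)
j(C) = (6 + 6*C)² (j(C) = ((3 + 6*C) + 3)² = (6 + 6*C)²)
√(f(532, 166) + j(121)) = √(2/319 + 36*(1 + 121)²) = √(2/319 + 36*122²) = √(2/319 + 36*14884) = √(2/319 + 535824) = √(170927858/319) = √54525986702/319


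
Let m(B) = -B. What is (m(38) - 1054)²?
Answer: 1192464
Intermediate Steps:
(m(38) - 1054)² = (-1*38 - 1054)² = (-38 - 1054)² = (-1092)² = 1192464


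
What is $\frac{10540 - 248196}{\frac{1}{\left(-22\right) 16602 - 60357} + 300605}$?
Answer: $- \frac{25286657814}{31984447151} \approx -0.79059$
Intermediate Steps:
$\frac{10540 - 248196}{\frac{1}{\left(-22\right) 16602 - 60357} + 300605} = - \frac{237656}{\frac{1}{-365244 - 60357} + 300605} = - \frac{237656}{\frac{1}{-425601} + 300605} = - \frac{237656}{- \frac{1}{425601} + 300605} = - \frac{237656}{\frac{127937788604}{425601}} = \left(-237656\right) \frac{425601}{127937788604} = - \frac{25286657814}{31984447151}$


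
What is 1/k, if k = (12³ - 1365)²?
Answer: 1/131769 ≈ 7.5890e-6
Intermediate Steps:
k = 131769 (k = (1728 - 1365)² = 363² = 131769)
1/k = 1/131769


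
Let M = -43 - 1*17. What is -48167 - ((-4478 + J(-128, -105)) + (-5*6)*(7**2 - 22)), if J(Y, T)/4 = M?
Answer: -42639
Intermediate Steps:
M = -60 (M = -43 - 17 = -60)
J(Y, T) = -240 (J(Y, T) = 4*(-60) = -240)
-48167 - ((-4478 + J(-128, -105)) + (-5*6)*(7**2 - 22)) = -48167 - ((-4478 - 240) + (-5*6)*(7**2 - 22)) = -48167 - (-4718 - 30*(49 - 22)) = -48167 - (-4718 - 30*27) = -48167 - (-4718 - 810) = -48167 - 1*(-5528) = -48167 + 5528 = -42639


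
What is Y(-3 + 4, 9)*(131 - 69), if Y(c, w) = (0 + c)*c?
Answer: 62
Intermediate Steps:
Y(c, w) = c**2 (Y(c, w) = c*c = c**2)
Y(-3 + 4, 9)*(131 - 69) = (-3 + 4)**2*(131 - 69) = 1**2*62 = 1*62 = 62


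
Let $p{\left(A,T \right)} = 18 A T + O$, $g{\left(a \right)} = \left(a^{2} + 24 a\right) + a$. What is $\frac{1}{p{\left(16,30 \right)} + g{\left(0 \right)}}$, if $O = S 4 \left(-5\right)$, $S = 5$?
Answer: $\frac{1}{8540} \approx 0.0001171$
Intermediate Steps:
$O = -100$ ($O = 5 \cdot 4 \left(-5\right) = 20 \left(-5\right) = -100$)
$g{\left(a \right)} = a^{2} + 25 a$
$p{\left(A,T \right)} = -100 + 18 A T$ ($p{\left(A,T \right)} = 18 A T - 100 = -100 + 18 A T$)
$\frac{1}{p{\left(16,30 \right)} + g{\left(0 \right)}} = \frac{1}{\left(-100 + 18 \cdot 16 \cdot 30\right) + 0 \left(25 + 0\right)} = \frac{1}{\left(-100 + 8640\right) + 0 \cdot 25} = \frac{1}{8540 + 0} = \frac{1}{8540}$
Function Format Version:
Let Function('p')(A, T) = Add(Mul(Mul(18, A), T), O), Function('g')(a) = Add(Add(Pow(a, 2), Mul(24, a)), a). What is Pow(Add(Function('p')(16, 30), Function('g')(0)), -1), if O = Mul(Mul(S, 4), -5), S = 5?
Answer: Rational(1, 8540) ≈ 0.00011710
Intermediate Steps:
O = -100 (O = Mul(Mul(5, 4), -5) = Mul(20, -5) = -100)
Function('g')(a) = Add(Pow(a, 2), Mul(25, a))
Function('p')(A, T) = Add(-100, Mul(18, A, T)) (Function('p')(A, T) = Add(Mul(Mul(18, A), T), -100) = Add(Mul(18, A, T), -100) = Add(-100, Mul(18, A, T)))
Pow(Add(Function('p')(16, 30), Function('g')(0)), -1) = Pow(Add(Add(-100, Mul(18, 16, 30)), Mul(0, Add(25, 0))), -1) = Pow(Add(Add(-100, 8640), Mul(0, 25)), -1) = Pow(Add(8540, 0), -1) = Pow(8540, -1) = Rational(1, 8540)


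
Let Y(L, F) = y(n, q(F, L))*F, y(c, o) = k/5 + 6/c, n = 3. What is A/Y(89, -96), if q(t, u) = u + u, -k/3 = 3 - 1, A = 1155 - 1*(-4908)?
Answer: -10105/128 ≈ -78.945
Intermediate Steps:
A = 6063 (A = 1155 + 4908 = 6063)
k = -6 (k = -3*(3 - 1) = -3*2 = -6)
q(t, u) = 2*u
y(c, o) = -6/5 + 6/c
Y(L, F) = 4*F/5 (Y(L, F) = (-6/5 + 6/3)*F = (-6/5 + 6*(⅓))*F = (-6/5 + 2)*F = 4*F/5)
A/Y(89, -96) = 6063/(((⅘)*(-96))) = 6063/(-384/5) = 6063*(-5/384) = -10105/128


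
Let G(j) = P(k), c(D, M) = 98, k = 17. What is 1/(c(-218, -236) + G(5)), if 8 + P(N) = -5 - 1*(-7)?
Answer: 1/92 ≈ 0.010870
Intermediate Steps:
P(N) = -6 (P(N) = -8 + (-5 - 1*(-7)) = -8 + (-5 + 7) = -8 + 2 = -6)
G(j) = -6
1/(c(-218, -236) + G(5)) = 1/(98 - 6) = 1/92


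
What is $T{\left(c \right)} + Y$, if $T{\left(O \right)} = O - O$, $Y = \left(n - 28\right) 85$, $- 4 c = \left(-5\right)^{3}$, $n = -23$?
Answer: $-4335$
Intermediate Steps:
$c = \frac{125}{4}$ ($c = - \frac{\left(-5\right)^{3}}{4} = \left(- \frac{1}{4}\right) \left(-125\right) = \frac{125}{4} \approx 31.25$)
$Y = -4335$ ($Y = \left(-23 - 28\right) 85 = \left(-51\right) 85 = -4335$)
$T{\left(O \right)} = 0$
$T{\left(c \right)} + Y = 0 - 4335 = -4335$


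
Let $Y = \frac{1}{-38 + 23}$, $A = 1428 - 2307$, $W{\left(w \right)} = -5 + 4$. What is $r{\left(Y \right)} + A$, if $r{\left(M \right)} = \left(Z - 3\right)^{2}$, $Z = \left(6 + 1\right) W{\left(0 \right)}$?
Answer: $-779$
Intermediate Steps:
$W{\left(w \right)} = -1$
$Z = -7$ ($Z = \left(6 + 1\right) \left(-1\right) = 7 \left(-1\right) = -7$)
$A = -879$ ($A = 1428 - 2307 = -879$)
$Y = - \frac{1}{15}$ ($Y = \frac{1}{-15} = - \frac{1}{15} \approx -0.066667$)
$r{\left(M \right)} = 100$ ($r{\left(M \right)} = \left(-7 - 3\right)^{2} = \left(-10\right)^{2} = 100$)
$r{\left(Y \right)} + A = 100 - 879 = -779$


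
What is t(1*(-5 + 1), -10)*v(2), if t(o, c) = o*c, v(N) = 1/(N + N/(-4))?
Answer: 80/3 ≈ 26.667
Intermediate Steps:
v(N) = 4/(3*N) (v(N) = 1/(N + N*(-¼)) = 1/(N - N/4) = 1/(3*N/4) = 4/(3*N))
t(o, c) = c*o
t(1*(-5 + 1), -10)*v(2) = (-10*(-5 + 1))*((4/3)/2) = (-10*(-4))*((4/3)*(½)) = -10*(-4)*(⅔) = 40*(⅔) = 80/3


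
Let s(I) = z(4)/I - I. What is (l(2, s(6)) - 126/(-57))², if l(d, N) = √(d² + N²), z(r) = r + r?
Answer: 99628/3249 + 56*√58/19 ≈ 53.111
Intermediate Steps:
z(r) = 2*r
s(I) = -I + 8/I (s(I) = (2*4)/I - I = 8/I - I = -I + 8/I)
l(d, N) = √(N² + d²)
(l(2, s(6)) - 126/(-57))² = (√((-1*6 + 8/6)² + 2²) - 126/(-57))² = (√((-6 + 8*(⅙))² + 4) - 126*(-1/57))² = (√((-6 + 4/3)² + 4) + 42/19)² = (√((-14/3)² + 4) + 42/19)² = (√(196/9 + 4) + 42/19)² = (√(232/9) + 42/19)² = (2*√58/3 + 42/19)² = (42/19 + 2*√58/3)²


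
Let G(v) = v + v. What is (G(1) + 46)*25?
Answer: 1200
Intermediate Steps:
G(v) = 2*v
(G(1) + 46)*25 = (2*1 + 46)*25 = (2 + 46)*25 = 48*25 = 1200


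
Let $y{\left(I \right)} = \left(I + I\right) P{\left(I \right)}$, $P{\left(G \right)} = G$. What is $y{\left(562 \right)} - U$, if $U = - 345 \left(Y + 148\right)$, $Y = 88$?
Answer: $713108$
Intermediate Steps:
$y{\left(I \right)} = 2 I^{2}$ ($y{\left(I \right)} = \left(I + I\right) I = 2 I I = 2 I^{2}$)
$U = -81420$ ($U = - 345 \left(88 + 148\right) = \left(-345\right) 236 = -81420$)
$y{\left(562 \right)} - U = 2 \cdot 562^{2} - -81420 = 2 \cdot 315844 + 81420 = 631688 + 81420 = 713108$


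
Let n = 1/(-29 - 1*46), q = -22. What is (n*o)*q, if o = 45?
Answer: 66/5 ≈ 13.200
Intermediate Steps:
n = -1/75 (n = 1/(-29 - 46) = 1/(-75) = -1/75 ≈ -0.013333)
(n*o)*q = -1/75*45*(-22) = -⅗*(-22) = 66/5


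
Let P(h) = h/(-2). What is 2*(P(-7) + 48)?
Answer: 103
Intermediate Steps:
P(h) = -h/2 (P(h) = h*(-1/2) = -h/2)
2*(P(-7) + 48) = 2*(-1/2*(-7) + 48) = 2*(7/2 + 48) = 2*(103/2) = 103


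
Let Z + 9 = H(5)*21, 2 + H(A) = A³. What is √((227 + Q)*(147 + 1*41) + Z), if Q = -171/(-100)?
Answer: √1139287/5 ≈ 213.47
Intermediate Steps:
H(A) = -2 + A³
Q = 171/100 (Q = -171*(-1/100) = 171/100 ≈ 1.7100)
Z = 2574 (Z = -9 + (-2 + 5³)*21 = -9 + (-2 + 125)*21 = -9 + 123*21 = -9 + 2583 = 2574)
√((227 + Q)*(147 + 1*41) + Z) = √((227 + 171/100)*(147 + 1*41) + 2574) = √(22871*(147 + 41)/100 + 2574) = √((22871/100)*188 + 2574) = √(1074937/25 + 2574) = √(1139287/25) = √1139287/5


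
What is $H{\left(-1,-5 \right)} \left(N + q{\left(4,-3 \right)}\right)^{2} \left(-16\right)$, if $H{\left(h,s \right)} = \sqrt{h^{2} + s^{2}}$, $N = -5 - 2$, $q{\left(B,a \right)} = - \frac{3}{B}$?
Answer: $- 961 \sqrt{26} \approx -4900.2$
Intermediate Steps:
$N = -7$
$H{\left(-1,-5 \right)} \left(N + q{\left(4,-3 \right)}\right)^{2} \left(-16\right) = \sqrt{\left(-1\right)^{2} + \left(-5\right)^{2}} \left(-7 - \frac{3}{4}\right)^{2} \left(-16\right) = \sqrt{1 + 25} \left(-7 - \frac{3}{4}\right)^{2} \left(-16\right) = \sqrt{26} \left(-7 - \frac{3}{4}\right)^{2} \left(-16\right) = \sqrt{26} \left(- \frac{31}{4}\right)^{2} \left(-16\right) = \sqrt{26} \cdot \frac{961}{16} \left(-16\right) = \frac{961 \sqrt{26}}{16} \left(-16\right) = - 961 \sqrt{26}$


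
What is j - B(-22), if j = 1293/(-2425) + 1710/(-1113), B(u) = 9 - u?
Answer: -29751878/899675 ≈ -33.070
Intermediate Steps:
j = -1861953/899675 (j = 1293*(-1/2425) + 1710*(-1/1113) = -1293/2425 - 570/371 = -1861953/899675 ≈ -2.0696)
j - B(-22) = -1861953/899675 - (9 - 1*(-22)) = -1861953/899675 - (9 + 22) = -1861953/899675 - 1*31 = -1861953/899675 - 31 = -29751878/899675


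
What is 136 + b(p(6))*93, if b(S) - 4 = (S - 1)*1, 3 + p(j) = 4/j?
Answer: 198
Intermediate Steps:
p(j) = -3 + 4/j
b(S) = 3 + S (b(S) = 4 + (S - 1)*1 = 4 + (-1 + S)*1 = 4 + (-1 + S) = 3 + S)
136 + b(p(6))*93 = 136 + (3 + (-3 + 4/6))*93 = 136 + (3 + (-3 + 4*(⅙)))*93 = 136 + (3 + (-3 + ⅔))*93 = 136 + (3 - 7/3)*93 = 136 + (⅔)*93 = 136 + 62 = 198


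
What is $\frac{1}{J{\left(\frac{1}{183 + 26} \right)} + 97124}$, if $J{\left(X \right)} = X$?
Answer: $\frac{209}{20298917} \approx 1.0296 \cdot 10^{-5}$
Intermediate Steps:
$\frac{1}{J{\left(\frac{1}{183 + 26} \right)} + 97124} = \frac{1}{\frac{1}{183 + 26} + 97124} = \frac{1}{\frac{1}{209} + 97124} = \frac{1}{\frac{20298917}{209}} = \frac{209}{20298917}$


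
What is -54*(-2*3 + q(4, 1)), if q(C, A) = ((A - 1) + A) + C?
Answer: 54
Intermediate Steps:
q(C, A) = -1 + C + 2*A (q(C, A) = ((-1 + A) + A) + C = (-1 + 2*A) + C = -1 + C + 2*A)
-54*(-2*3 + q(4, 1)) = -54*(-2*3 + (-1 + 4 + 2*1)) = -54*(-6 + (-1 + 4 + 2)) = -54*(-6 + 5) = -54*(-1) = 54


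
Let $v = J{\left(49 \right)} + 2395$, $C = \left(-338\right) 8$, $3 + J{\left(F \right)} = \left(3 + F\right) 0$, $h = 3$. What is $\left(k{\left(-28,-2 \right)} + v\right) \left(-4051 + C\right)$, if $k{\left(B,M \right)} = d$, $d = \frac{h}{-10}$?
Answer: $- \frac{32311867}{2} \approx -1.6156 \cdot 10^{7}$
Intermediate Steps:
$d = - \frac{3}{10}$ ($d = \frac{3}{-10} = 3 \left(- \frac{1}{10}\right) = - \frac{3}{10} \approx -0.3$)
$k{\left(B,M \right)} = - \frac{3}{10}$
$J{\left(F \right)} = -3$ ($J{\left(F \right)} = -3 + \left(3 + F\right) 0 = -3 + 0 = -3$)
$C = -2704$
$v = 2392$ ($v = -3 + 2395 = 2392$)
$\left(k{\left(-28,-2 \right)} + v\right) \left(-4051 + C\right) = \left(- \frac{3}{10} + 2392\right) \left(-4051 - 2704\right) = \frac{23917}{10} \left(-6755\right) = - \frac{32311867}{2}$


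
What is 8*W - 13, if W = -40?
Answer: -333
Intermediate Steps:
8*W - 13 = 8*(-40) - 13 = -320 - 13 = -333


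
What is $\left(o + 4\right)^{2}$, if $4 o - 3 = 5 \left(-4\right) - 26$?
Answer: $\frac{729}{16} \approx 45.563$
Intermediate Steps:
$o = - \frac{43}{4}$ ($o = \frac{3}{4} + \frac{5 \left(-4\right) - 26}{4} = \frac{3}{4} + \frac{-20 - 26}{4} = \frac{3}{4} + \frac{1}{4} \left(-46\right) = \frac{3}{4} - \frac{23}{2} = - \frac{43}{4} \approx -10.75$)
$\left(o + 4\right)^{2} = \left(- \frac{43}{4} + 4\right)^{2} = \left(- \frac{27}{4}\right)^{2} = \frac{729}{16}$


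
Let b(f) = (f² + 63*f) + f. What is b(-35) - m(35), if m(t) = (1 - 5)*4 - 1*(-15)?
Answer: -1014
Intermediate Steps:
m(t) = -1 (m(t) = -4*4 + 15 = -16 + 15 = -1)
b(f) = f² + 64*f
b(-35) - m(35) = -35*(64 - 35) - 1*(-1) = -35*29 + 1 = -1015 + 1 = -1014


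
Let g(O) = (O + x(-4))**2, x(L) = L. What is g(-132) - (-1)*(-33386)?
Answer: -14890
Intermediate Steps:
g(O) = (-4 + O)**2 (g(O) = (O - 4)**2 = (-4 + O)**2)
g(-132) - (-1)*(-33386) = (-4 - 132)**2 - (-1)*(-33386) = (-136)**2 - 1*33386 = 18496 - 33386 = -14890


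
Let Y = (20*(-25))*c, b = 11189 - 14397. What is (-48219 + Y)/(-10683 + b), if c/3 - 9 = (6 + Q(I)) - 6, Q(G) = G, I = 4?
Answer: 67719/13891 ≈ 4.8750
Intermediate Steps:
b = -3208
c = 39 (c = 27 + 3*((6 + 4) - 6) = 27 + 3*(10 - 6) = 27 + 3*4 = 27 + 12 = 39)
Y = -19500 (Y = (20*(-25))*39 = -500*39 = -19500)
(-48219 + Y)/(-10683 + b) = (-48219 - 19500)/(-10683 - 3208) = -67719/(-13891) = -67719*(-1/13891) = 67719/13891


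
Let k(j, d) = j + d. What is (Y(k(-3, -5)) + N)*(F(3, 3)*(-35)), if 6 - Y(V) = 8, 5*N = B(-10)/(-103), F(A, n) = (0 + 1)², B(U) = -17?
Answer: 7091/103 ≈ 68.845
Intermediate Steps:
k(j, d) = d + j
F(A, n) = 1 (F(A, n) = 1² = 1)
N = 17/515 (N = (-17/(-103))/5 = (-17*(-1/103))/5 = (⅕)*(17/103) = 17/515 ≈ 0.033010)
Y(V) = -2 (Y(V) = 6 - 1*8 = 6 - 8 = -2)
(Y(k(-3, -5)) + N)*(F(3, 3)*(-35)) = (-2 + 17/515)*(1*(-35)) = -1013/515*(-35) = 7091/103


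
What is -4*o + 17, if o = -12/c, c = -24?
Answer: 15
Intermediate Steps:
o = ½ (o = -12/(-24) = -12*(-1/24) = ½ ≈ 0.50000)
-4*o + 17 = -4*½ + 17 = -2 + 17 = 15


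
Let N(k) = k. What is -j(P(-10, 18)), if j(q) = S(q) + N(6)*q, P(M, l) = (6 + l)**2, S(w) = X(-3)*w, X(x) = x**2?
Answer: -8640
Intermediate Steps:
S(w) = 9*w (S(w) = (-3)**2*w = 9*w)
j(q) = 15*q (j(q) = 9*q + 6*q = 15*q)
-j(P(-10, 18)) = -15*(6 + 18)**2 = -15*24**2 = -15*576 = -1*8640 = -8640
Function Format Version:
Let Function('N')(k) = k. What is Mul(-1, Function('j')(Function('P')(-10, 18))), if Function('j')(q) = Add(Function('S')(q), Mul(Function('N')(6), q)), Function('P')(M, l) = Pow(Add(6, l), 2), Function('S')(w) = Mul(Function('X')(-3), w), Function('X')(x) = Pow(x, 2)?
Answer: -8640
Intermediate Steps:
Function('S')(w) = Mul(9, w) (Function('S')(w) = Mul(Pow(-3, 2), w) = Mul(9, w))
Function('j')(q) = Mul(15, q) (Function('j')(q) = Add(Mul(9, q), Mul(6, q)) = Mul(15, q))
Mul(-1, Function('j')(Function('P')(-10, 18))) = Mul(-1, Mul(15, Pow(Add(6, 18), 2))) = Mul(-1, Mul(15, Pow(24, 2))) = Mul(-1, Mul(15, 576)) = Mul(-1, 8640) = -8640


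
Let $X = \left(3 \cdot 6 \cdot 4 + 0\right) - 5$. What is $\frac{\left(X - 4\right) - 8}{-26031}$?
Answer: $- \frac{55}{26031} \approx -0.0021129$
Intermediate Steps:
$X = 67$ ($X = \left(18 \cdot 4 + 0\right) - 5 = \left(72 + 0\right) - 5 = 72 - 5 = 67$)
$\frac{\left(X - 4\right) - 8}{-26031} = \frac{\left(67 - 4\right) - 8}{-26031} = \left(63 - 8\right) \left(- \frac{1}{26031}\right) = 55 \left(- \frac{1}{26031}\right) = - \frac{55}{26031}$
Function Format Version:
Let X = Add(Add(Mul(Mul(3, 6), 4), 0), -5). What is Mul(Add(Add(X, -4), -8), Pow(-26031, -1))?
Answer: Rational(-55, 26031) ≈ -0.0021129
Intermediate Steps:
X = 67 (X = Add(Add(Mul(18, 4), 0), -5) = Add(Add(72, 0), -5) = Add(72, -5) = 67)
Mul(Add(Add(X, -4), -8), Pow(-26031, -1)) = Mul(Add(Add(67, -4), -8), Pow(-26031, -1)) = Mul(Add(63, -8), Rational(-1, 26031)) = Mul(55, Rational(-1, 26031)) = Rational(-55, 26031)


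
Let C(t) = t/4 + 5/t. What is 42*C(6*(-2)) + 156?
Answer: 25/2 ≈ 12.500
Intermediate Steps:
C(t) = 5/t + t/4 (C(t) = t*(¼) + 5/t = t/4 + 5/t = 5/t + t/4)
42*C(6*(-2)) + 156 = 42*(5/((6*(-2))) + (6*(-2))/4) + 156 = 42*(5/(-12) + (¼)*(-12)) + 156 = 42*(5*(-1/12) - 3) + 156 = 42*(-5/12 - 3) + 156 = 42*(-41/12) + 156 = -287/2 + 156 = 25/2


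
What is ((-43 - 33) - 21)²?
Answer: 9409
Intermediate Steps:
((-43 - 33) - 21)² = (-76 - 21)² = (-97)² = 9409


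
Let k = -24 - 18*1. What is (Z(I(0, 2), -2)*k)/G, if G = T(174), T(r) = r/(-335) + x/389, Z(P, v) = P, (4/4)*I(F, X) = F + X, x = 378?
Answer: -912205/4912 ≈ -185.71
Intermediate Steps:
I(F, X) = F + X
T(r) = 378/389 - r/335 (T(r) = r/(-335) + 378/389 = r*(-1/335) + 378*(1/389) = -r/335 + 378/389 = 378/389 - r/335)
k = -42 (k = -24 - 18 = -42)
G = 58944/130315 (G = 378/389 - 1/335*174 = 378/389 - 174/335 = 58944/130315 ≈ 0.45232)
(Z(I(0, 2), -2)*k)/G = ((0 + 2)*(-42))/(58944/130315) = (2*(-42))*(130315/58944) = -84*130315/58944 = -912205/4912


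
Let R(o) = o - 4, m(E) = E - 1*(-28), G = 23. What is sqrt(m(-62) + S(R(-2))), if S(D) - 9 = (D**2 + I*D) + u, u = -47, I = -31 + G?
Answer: 2*sqrt(3) ≈ 3.4641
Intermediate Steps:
m(E) = 28 + E (m(E) = E + 28 = 28 + E)
R(o) = -4 + o
I = -8 (I = -31 + 23 = -8)
S(D) = -38 + D**2 - 8*D (S(D) = 9 + ((D**2 - 8*D) - 47) = 9 + (-47 + D**2 - 8*D) = -38 + D**2 - 8*D)
sqrt(m(-62) + S(R(-2))) = sqrt((28 - 62) + (-38 + (-4 - 2)**2 - 8*(-4 - 2))) = sqrt(-34 + (-38 + (-6)**2 - 8*(-6))) = sqrt(-34 + (-38 + 36 + 48)) = sqrt(-34 + 46) = sqrt(12) = 2*sqrt(3)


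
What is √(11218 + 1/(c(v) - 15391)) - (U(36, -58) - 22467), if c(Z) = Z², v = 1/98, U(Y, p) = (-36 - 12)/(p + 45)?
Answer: 292023/13 + √27233966378470849510/49271721 ≈ 22569.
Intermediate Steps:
U(Y, p) = -48/(45 + p)
v = 1/98 ≈ 0.010204
√(11218 + 1/(c(v) - 15391)) - (U(36, -58) - 22467) = √(11218 + 1/((1/98)² - 15391)) - (-48/(45 - 58) - 22467) = √(11218 + 1/(1/9604 - 15391)) - (-48/(-13) - 22467) = √(11218 + 1/(-147815163/9604)) - (-48*(-1/13) - 22467) = √(11218 - 9604/147815163) - (48/13 - 22467) = √(1658190488930/147815163) - 1*(-292023/13) = √27233966378470849510/49271721 + 292023/13 = 292023/13 + √27233966378470849510/49271721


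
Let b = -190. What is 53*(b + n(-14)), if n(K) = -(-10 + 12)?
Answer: -10176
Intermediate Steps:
n(K) = -2 (n(K) = -1*2 = -2)
53*(b + n(-14)) = 53*(-190 - 2) = 53*(-192) = -10176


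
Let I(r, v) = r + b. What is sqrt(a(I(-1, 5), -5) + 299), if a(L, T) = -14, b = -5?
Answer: sqrt(285) ≈ 16.882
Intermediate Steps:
I(r, v) = -5 + r (I(r, v) = r - 5 = -5 + r)
sqrt(a(I(-1, 5), -5) + 299) = sqrt(-14 + 299) = sqrt(285)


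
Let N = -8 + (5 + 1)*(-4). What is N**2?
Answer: 1024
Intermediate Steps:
N = -32 (N = -8 + 6*(-4) = -8 - 24 = -32)
N**2 = (-32)**2 = 1024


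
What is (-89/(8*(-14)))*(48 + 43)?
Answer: 1157/16 ≈ 72.313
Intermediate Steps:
(-89/(8*(-14)))*(48 + 43) = -89/(-112)*91 = -89*(-1/112)*91 = (89/112)*91 = 1157/16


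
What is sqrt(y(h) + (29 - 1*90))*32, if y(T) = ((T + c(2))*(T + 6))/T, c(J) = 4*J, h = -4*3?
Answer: 96*I*sqrt(7) ≈ 253.99*I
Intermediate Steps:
h = -12
y(T) = (6 + T)*(8 + T)/T (y(T) = ((T + 4*2)*(T + 6))/T = ((T + 8)*(6 + T))/T = ((8 + T)*(6 + T))/T = ((6 + T)*(8 + T))/T = (6 + T)*(8 + T)/T)
sqrt(y(h) + (29 - 1*90))*32 = sqrt((14 - 12 + 48/(-12)) + (29 - 1*90))*32 = sqrt((14 - 12 + 48*(-1/12)) + (29 - 90))*32 = sqrt((14 - 12 - 4) - 61)*32 = sqrt(-2 - 61)*32 = sqrt(-63)*32 = (3*I*sqrt(7))*32 = 96*I*sqrt(7)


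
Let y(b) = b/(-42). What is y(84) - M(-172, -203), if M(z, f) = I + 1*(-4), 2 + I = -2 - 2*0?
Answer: 6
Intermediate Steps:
I = -4 (I = -2 + (-2 - 2*0) = -2 + (-2 + 0) = -2 - 2 = -4)
M(z, f) = -8 (M(z, f) = -4 + 1*(-4) = -4 - 4 = -8)
y(b) = -b/42 (y(b) = b*(-1/42) = -b/42)
y(84) - M(-172, -203) = -1/42*84 - 1*(-8) = -2 + 8 = 6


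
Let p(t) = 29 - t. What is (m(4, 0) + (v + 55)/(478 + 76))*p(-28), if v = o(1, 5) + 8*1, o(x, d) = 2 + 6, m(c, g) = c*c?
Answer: 509295/554 ≈ 919.30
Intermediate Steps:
m(c, g) = c**2
o(x, d) = 8
v = 16 (v = 8 + 8*1 = 8 + 8 = 16)
(m(4, 0) + (v + 55)/(478 + 76))*p(-28) = (4**2 + (16 + 55)/(478 + 76))*(29 - 1*(-28)) = (16 + 71/554)*(29 + 28) = (16 + 71*(1/554))*57 = (16 + 71/554)*57 = (8935/554)*57 = 509295/554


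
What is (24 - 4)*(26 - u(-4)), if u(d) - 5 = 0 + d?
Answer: 500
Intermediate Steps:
u(d) = 5 + d (u(d) = 5 + (0 + d) = 5 + d)
(24 - 4)*(26 - u(-4)) = (24 - 4)*(26 - (5 - 4)) = 20*(26 - 1*1) = 20*(26 - 1) = 20*25 = 500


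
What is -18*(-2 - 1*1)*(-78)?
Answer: -4212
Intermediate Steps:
-18*(-2 - 1*1)*(-78) = -18*(-2 - 1)*(-78) = -18*(-3)*(-78) = 54*(-78) = -4212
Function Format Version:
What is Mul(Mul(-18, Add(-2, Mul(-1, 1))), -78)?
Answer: -4212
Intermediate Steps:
Mul(Mul(-18, Add(-2, Mul(-1, 1))), -78) = Mul(Mul(-18, Add(-2, -1)), -78) = Mul(Mul(-18, -3), -78) = Mul(54, -78) = -4212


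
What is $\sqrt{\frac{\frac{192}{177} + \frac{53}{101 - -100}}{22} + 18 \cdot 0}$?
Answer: $\frac{\sqrt{4172019918}}{260898} \approx 0.24757$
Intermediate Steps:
$\sqrt{\frac{\frac{192}{177} + \frac{53}{101 - -100}}{22} + 18 \cdot 0} = \sqrt{\left(192 \cdot \frac{1}{177} + \frac{53}{101 + 100}\right) \frac{1}{22} + 0} = \sqrt{\left(\frac{64}{59} + \frac{53}{201}\right) \frac{1}{22} + 0} = \sqrt{\frac{15991}{11859} \cdot \frac{1}{22} + 0} = \sqrt{\frac{15991}{260898} + 0} = \sqrt{\frac{15991}{260898}} = \frac{\sqrt{4172019918}}{260898}$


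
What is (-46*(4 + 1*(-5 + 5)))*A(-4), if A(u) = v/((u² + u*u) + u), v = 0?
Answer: 0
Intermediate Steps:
A(u) = 0 (A(u) = 0/((u² + u*u) + u) = 0/((u² + u²) + u) = 0/(2*u² + u) = 0/(u + 2*u²) = 0)
(-46*(4 + 1*(-5 + 5)))*A(-4) = -46*(4 + 1*(-5 + 5))*0 = -46*(4 + 1*0)*0 = -46*(4 + 0)*0 = -46*4*0 = -184*0 = 0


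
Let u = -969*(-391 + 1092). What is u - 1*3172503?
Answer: -3851772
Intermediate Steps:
u = -679269 (u = -969*701 = -679269)
u - 1*3172503 = -679269 - 1*3172503 = -679269 - 3172503 = -3851772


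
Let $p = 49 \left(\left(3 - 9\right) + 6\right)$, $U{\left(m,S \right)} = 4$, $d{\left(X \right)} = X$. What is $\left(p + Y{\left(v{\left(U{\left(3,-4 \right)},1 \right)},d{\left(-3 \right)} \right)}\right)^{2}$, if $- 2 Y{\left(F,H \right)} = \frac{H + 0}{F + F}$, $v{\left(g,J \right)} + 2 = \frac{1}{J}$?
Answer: $\frac{9}{16} \approx 0.5625$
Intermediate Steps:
$v{\left(g,J \right)} = -2 + \frac{1}{J}$
$Y{\left(F,H \right)} = - \frac{H}{4 F}$ ($Y{\left(F,H \right)} = - \frac{\left(H + 0\right) \frac{1}{F + F}}{2} = - \frac{H \frac{1}{2 F}}{2} = - \frac{\frac{1}{2} H \frac{1}{F}}{2} = - \frac{H}{4 F}$)
$p = 0$ ($p = 49 \left(-6 + 6\right) = 49 \cdot 0 = 0$)
$\left(p + Y{\left(v{\left(U{\left(3,-4 \right)},1 \right)},d{\left(-3 \right)} \right)}\right)^{2} = \left(0 - - \frac{3}{4 \left(-2 + 1^{-1}\right)}\right)^{2} = \left(0 - - \frac{3}{4 \left(-2 + 1\right)}\right)^{2} = \left(0 - - \frac{3}{4 \left(-1\right)}\right)^{2} = \left(0 - \left(- \frac{3}{4}\right) \left(-1\right)\right)^{2} = \left(0 - \frac{3}{4}\right)^{2} = \left(- \frac{3}{4}\right)^{2} = \frac{9}{16}$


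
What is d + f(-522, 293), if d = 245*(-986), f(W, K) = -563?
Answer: -242133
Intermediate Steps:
d = -241570
d + f(-522, 293) = -241570 - 563 = -242133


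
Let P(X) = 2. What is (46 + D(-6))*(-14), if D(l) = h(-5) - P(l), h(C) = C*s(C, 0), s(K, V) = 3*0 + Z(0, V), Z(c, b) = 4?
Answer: -336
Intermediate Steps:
s(K, V) = 4 (s(K, V) = 3*0 + 4 = 0 + 4 = 4)
h(C) = 4*C (h(C) = C*4 = 4*C)
D(l) = -22 (D(l) = 4*(-5) - 1*2 = -20 - 2 = -22)
(46 + D(-6))*(-14) = (46 - 22)*(-14) = 24*(-14) = -336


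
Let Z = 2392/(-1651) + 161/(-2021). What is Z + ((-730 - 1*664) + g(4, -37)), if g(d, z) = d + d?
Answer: -356132773/256667 ≈ -1387.5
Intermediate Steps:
g(d, z) = 2*d
Z = -392311/256667 (Z = 2392*(-1/1651) + 161*(-1/2021) = -184/127 - 161/2021 = -392311/256667 ≈ -1.5285)
Z + ((-730 - 1*664) + g(4, -37)) = -392311/256667 + ((-730 - 1*664) + 2*4) = -392311/256667 + ((-730 - 664) + 8) = -392311/256667 + (-1394 + 8) = -392311/256667 - 1386 = -356132773/256667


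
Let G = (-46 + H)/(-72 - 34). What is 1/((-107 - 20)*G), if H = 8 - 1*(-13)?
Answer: -106/3175 ≈ -0.033386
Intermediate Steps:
H = 21 (H = 8 + 13 = 21)
G = 25/106 (G = (-46 + 21)/(-72 - 34) = -25/(-106) = -25*(-1/106) = 25/106 ≈ 0.23585)
1/((-107 - 20)*G) = 1/((-107 - 20)*(25/106)) = 1/(-127*25/106) = 1/(-3175/106) = -106/3175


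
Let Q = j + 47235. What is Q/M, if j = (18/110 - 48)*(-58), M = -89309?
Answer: -2750523/4911995 ≈ -0.55996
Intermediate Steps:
j = 152598/55 (j = (18*(1/110) - 48)*(-58) = (9/55 - 48)*(-58) = -2631/55*(-58) = 152598/55 ≈ 2774.5)
Q = 2750523/55 (Q = 152598/55 + 47235 = 2750523/55 ≈ 50010.)
Q/M = (2750523/55)/(-89309) = (2750523/55)*(-1/89309) = -2750523/4911995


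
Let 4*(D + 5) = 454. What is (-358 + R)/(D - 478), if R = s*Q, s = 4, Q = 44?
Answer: 364/739 ≈ 0.49256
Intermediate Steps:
D = 217/2 (D = -5 + (1/4)*454 = -5 + 227/2 = 217/2 ≈ 108.50)
R = 176 (R = 4*44 = 176)
(-358 + R)/(D - 478) = (-358 + 176)/(217/2 - 478) = -182/(-739/2) = -182*(-2/739) = 364/739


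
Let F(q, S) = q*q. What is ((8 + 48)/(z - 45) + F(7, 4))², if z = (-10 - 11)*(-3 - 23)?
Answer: 605406025/251001 ≈ 2412.0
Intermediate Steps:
F(q, S) = q²
z = 546 (z = -21*(-26) = 546)
((8 + 48)/(z - 45) + F(7, 4))² = ((8 + 48)/(546 - 45) + 7²)² = (56/501 + 49)² = (24605/501)² = 605406025/251001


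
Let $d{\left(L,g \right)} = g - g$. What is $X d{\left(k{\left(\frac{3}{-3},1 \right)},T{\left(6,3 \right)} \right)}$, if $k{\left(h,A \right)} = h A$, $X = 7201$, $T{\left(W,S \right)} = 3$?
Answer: $0$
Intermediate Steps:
$k{\left(h,A \right)} = A h$
$d{\left(L,g \right)} = 0$
$X d{\left(k{\left(\frac{3}{-3},1 \right)},T{\left(6,3 \right)} \right)} = 7201 \cdot 0 = 0$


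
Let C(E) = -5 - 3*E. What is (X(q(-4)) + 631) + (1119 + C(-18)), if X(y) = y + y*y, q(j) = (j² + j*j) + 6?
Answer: 3281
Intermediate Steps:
q(j) = 6 + 2*j² (q(j) = (j² + j²) + 6 = 2*j² + 6 = 6 + 2*j²)
X(y) = y + y²
(X(q(-4)) + 631) + (1119 + C(-18)) = ((6 + 2*(-4)²)*(1 + (6 + 2*(-4)²)) + 631) + (1119 + (-5 - 3*(-18))) = ((6 + 2*16)*(1 + (6 + 2*16)) + 631) + (1119 + (-5 + 54)) = ((6 + 32)*(1 + (6 + 32)) + 631) + (1119 + 49) = (38*(1 + 38) + 631) + 1168 = (38*39 + 631) + 1168 = (1482 + 631) + 1168 = 2113 + 1168 = 3281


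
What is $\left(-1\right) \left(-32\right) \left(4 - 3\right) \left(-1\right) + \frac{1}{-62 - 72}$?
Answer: $- \frac{4289}{134} \approx -32.007$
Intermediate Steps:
$\left(-1\right) \left(-32\right) \left(4 - 3\right) \left(-1\right) + \frac{1}{-62 - 72} = 32 \cdot 1 \left(-1\right) + \frac{1}{-134} = 32 \left(-1\right) - \frac{1}{134} = -32 - \frac{1}{134} = - \frac{4289}{134}$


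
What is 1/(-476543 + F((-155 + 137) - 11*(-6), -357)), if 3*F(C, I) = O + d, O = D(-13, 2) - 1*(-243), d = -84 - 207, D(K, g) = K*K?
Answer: -3/1429508 ≈ -2.0986e-6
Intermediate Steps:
D(K, g) = K**2
d = -291
O = 412 (O = (-13)**2 - 1*(-243) = 169 + 243 = 412)
F(C, I) = 121/3 (F(C, I) = (412 - 291)/3 = (1/3)*121 = 121/3)
1/(-476543 + F((-155 + 137) - 11*(-6), -357)) = 1/(-476543 + 121/3) = 1/(-1429508/3) = -3/1429508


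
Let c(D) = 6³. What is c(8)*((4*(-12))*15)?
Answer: -155520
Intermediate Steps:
c(D) = 216
c(8)*((4*(-12))*15) = 216*((4*(-12))*15) = 216*(-48*15) = 216*(-720) = -155520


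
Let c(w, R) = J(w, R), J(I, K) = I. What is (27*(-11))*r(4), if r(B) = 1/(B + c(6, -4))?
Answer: -297/10 ≈ -29.700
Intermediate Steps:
c(w, R) = w
r(B) = 1/(6 + B) (r(B) = 1/(B + 6) = 1/(6 + B))
(27*(-11))*r(4) = (27*(-11))/(6 + 4) = -297/10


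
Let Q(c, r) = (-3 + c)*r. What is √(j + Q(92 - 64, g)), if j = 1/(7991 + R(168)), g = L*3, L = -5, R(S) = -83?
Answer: I*√5862791523/3954 ≈ 19.365*I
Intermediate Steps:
g = -15 (g = -5*3 = -15)
j = 1/7908 (j = 1/(7991 - 83) = 1/7908 ≈ 0.00012645)
Q(c, r) = r*(-3 + c)
√(j + Q(92 - 64, g)) = √(1/7908 - 15*(-3 + (92 - 64))) = √(1/7908 - 15*(-3 + 28)) = √(1/7908 - 15*25) = √(1/7908 - 375) = √(-2965499/7908) = I*√5862791523/3954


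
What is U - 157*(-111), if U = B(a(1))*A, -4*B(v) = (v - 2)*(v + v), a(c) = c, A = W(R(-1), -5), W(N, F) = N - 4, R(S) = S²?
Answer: 34851/2 ≈ 17426.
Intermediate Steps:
W(N, F) = -4 + N
A = -3 (A = -4 + (-1)² = -4 + 1 = -3)
B(v) = -v*(-2 + v)/2 (B(v) = -(v - 2)*(v + v)/4 = -(-2 + v)*2*v/4 = -v*(-2 + v)/2)
U = -3/2 (U = ((½)*1*(2 - 1*1))*(-3) = ((½)*1*(2 - 1))*(-3) = ((½)*1*1)*(-3) = (½)*(-3) = -3/2 ≈ -1.5000)
U - 157*(-111) = -3/2 - 157*(-111) = -3/2 + 17427 = 34851/2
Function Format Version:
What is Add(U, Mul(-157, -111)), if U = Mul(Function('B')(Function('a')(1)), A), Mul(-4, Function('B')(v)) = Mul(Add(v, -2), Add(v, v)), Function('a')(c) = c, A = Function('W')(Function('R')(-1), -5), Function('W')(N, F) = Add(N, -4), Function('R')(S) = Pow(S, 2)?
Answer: Rational(34851, 2) ≈ 17426.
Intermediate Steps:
Function('W')(N, F) = Add(-4, N)
A = -3 (A = Add(-4, Pow(-1, 2)) = Add(-4, 1) = -3)
Function('B')(v) = Mul(Rational(-1, 2), v, Add(-2, v)) (Function('B')(v) = Mul(Rational(-1, 4), Mul(Add(v, -2), Add(v, v))) = Mul(Rational(-1, 4), Mul(Add(-2, v), Mul(2, v))) = Mul(Rational(-1, 4), Mul(2, v, Add(-2, v))) = Mul(Rational(-1, 2), v, Add(-2, v)))
U = Rational(-3, 2) (U = Mul(Mul(Rational(1, 2), 1, Add(2, Mul(-1, 1))), -3) = Mul(Mul(Rational(1, 2), 1, Add(2, -1)), -3) = Mul(Mul(Rational(1, 2), 1, 1), -3) = Mul(Rational(1, 2), -3) = Rational(-3, 2) ≈ -1.5000)
Add(U, Mul(-157, -111)) = Add(Rational(-3, 2), Mul(-157, -111)) = Add(Rational(-3, 2), 17427) = Rational(34851, 2)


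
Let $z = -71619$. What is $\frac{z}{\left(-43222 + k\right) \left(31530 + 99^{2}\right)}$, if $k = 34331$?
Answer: $\frac{23873}{122491307} \approx 0.0001949$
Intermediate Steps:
$\frac{z}{\left(-43222 + k\right) \left(31530 + 99^{2}\right)} = - \frac{71619}{\left(-43222 + 34331\right) \left(31530 + 99^{2}\right)} = - \frac{71619}{\left(-8891\right) \left(31530 + 9801\right)} = - \frac{71619}{\left(-8891\right) 41331} = - \frac{71619}{-367473921} = \left(-71619\right) \left(- \frac{1}{367473921}\right) = \frac{23873}{122491307}$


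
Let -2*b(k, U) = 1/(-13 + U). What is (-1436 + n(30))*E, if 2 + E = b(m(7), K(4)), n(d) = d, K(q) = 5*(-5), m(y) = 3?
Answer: 5587/2 ≈ 2793.5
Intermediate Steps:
K(q) = -25
b(k, U) = -1/(2*(-13 + U))
E = -151/76 (E = -2 - 1/(-26 + 2*(-25)) = -2 - 1/(-26 - 50) = -2 - 1/(-76) = -2 - 1*(-1/76) = -2 + 1/76 = -151/76 ≈ -1.9868)
(-1436 + n(30))*E = (-1436 + 30)*(-151/76) = -1406*(-151/76) = 5587/2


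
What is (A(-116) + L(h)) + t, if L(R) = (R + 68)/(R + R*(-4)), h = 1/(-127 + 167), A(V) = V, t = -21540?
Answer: -22563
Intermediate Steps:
h = 1/40 ≈ 0.025000
L(R) = -(68 + R)/(3*R) (L(R) = (68 + R)/(R - 4*R) = (68 + R)/((-3*R)) = (68 + R)*(-1/(3*R)) = -(68 + R)/(3*R))
(A(-116) + L(h)) + t = (-116 + (-68 - 1*1/40)/(3*(1/40))) - 21540 = (-116 + (⅓)*40*(-68 - 1/40)) - 21540 = (-116 + (⅓)*40*(-2721/40)) - 21540 = (-116 - 907) - 21540 = -1023 - 21540 = -22563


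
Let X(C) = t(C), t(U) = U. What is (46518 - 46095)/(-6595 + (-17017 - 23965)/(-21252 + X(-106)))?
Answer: -4517217/70407514 ≈ -0.064158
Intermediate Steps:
X(C) = C
(46518 - 46095)/(-6595 + (-17017 - 23965)/(-21252 + X(-106))) = (46518 - 46095)/(-6595 + (-17017 - 23965)/(-21252 - 106)) = 423/(-6595 - 40982/(-21358)) = 423/(-6595 - 40982*(-1/21358)) = 423/(-6595 + 20491/10679) = 423/(-70407514/10679) = 423*(-10679/70407514) = -4517217/70407514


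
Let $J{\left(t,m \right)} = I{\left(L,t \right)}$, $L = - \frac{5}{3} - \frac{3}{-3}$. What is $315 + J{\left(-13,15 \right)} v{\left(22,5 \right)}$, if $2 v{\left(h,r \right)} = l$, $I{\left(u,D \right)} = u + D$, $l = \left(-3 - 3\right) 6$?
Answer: $561$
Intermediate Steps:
$L = - \frac{2}{3}$ ($L = \left(-5\right) \frac{1}{3} - -1 = - \frac{5}{3} + 1 = - \frac{2}{3} \approx -0.66667$)
$l = -36$ ($l = \left(-6\right) 6 = -36$)
$I{\left(u,D \right)} = D + u$
$v{\left(h,r \right)} = -18$ ($v{\left(h,r \right)} = \frac{1}{2} \left(-36\right) = -18$)
$J{\left(t,m \right)} = - \frac{2}{3} + t$ ($J{\left(t,m \right)} = t - \frac{2}{3} = - \frac{2}{3} + t$)
$315 + J{\left(-13,15 \right)} v{\left(22,5 \right)} = 315 + \left(- \frac{2}{3} - 13\right) \left(-18\right) = 315 - -246 = 315 + 246 = 561$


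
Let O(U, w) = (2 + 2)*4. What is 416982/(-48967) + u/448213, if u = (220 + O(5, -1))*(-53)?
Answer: -187509232402/21947645971 ≈ -8.5435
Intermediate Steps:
O(U, w) = 16 (O(U, w) = 4*4 = 16)
u = -12508 (u = (220 + 16)*(-53) = 236*(-53) = -12508)
416982/(-48967) + u/448213 = 416982/(-48967) - 12508/448213 = 416982*(-1/48967) - 12508*1/448213 = -416982/48967 - 12508/448213 = -187509232402/21947645971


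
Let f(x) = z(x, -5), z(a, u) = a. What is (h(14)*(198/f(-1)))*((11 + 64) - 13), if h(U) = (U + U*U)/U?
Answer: -184140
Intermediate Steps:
f(x) = x
h(U) = (U + U²)/U
(h(14)*(198/f(-1)))*((11 + 64) - 13) = ((1 + 14)*(198/(-1)))*((11 + 64) - 13) = (15*(198*(-1)))*(75 - 13) = (15*(-198))*62 = -2970*62 = -184140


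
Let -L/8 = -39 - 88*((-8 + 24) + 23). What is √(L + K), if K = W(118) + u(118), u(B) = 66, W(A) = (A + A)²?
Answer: √83530 ≈ 289.02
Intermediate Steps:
W(A) = 4*A² (W(A) = (2*A)² = 4*A²)
K = 55762 (K = 4*118² + 66 = 4*13924 + 66 = 55696 + 66 = 55762)
L = 27768 (L = -8*(-39 - 88*((-8 + 24) + 23)) = -8*(-39 - 88*(16 + 23)) = -8*(-39 - 88*39) = -8*(-39 - 3432) = -8*(-3471) = 27768)
√(L + K) = √(27768 + 55762) = √83530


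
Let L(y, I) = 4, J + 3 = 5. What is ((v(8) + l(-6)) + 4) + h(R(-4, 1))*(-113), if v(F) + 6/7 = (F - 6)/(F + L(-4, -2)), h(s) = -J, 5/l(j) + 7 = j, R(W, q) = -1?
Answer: 124993/546 ≈ 228.92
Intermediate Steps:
J = 2 (J = -3 + 5 = 2)
l(j) = 5/(-7 + j)
h(s) = -2 (h(s) = -1*2 = -2)
v(F) = -6/7 + (-6 + F)/(4 + F) (v(F) = -6/7 + (F - 6)/(F + 4) = -6/7 + (-6 + F)/(4 + F))
((v(8) + l(-6)) + 4) + h(R(-4, 1))*(-113) = (((-66 + 8)/(7*(4 + 8)) + 5/(-7 - 6)) + 4) - 2*(-113) = (((⅐)*(-58)/12 + 5/(-13)) + 4) + 226 = (((⅐)*(1/12)*(-58) + 5*(-1/13)) + 4) + 226 = ((-29/42 - 5/13) + 4) + 226 = (-587/546 + 4) + 226 = 1597/546 + 226 = 124993/546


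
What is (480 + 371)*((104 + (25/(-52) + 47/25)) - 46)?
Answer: 65713369/1300 ≈ 50549.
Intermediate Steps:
(480 + 371)*((104 + (25/(-52) + 47/25)) - 46) = 851*((104 + (25*(-1/52) + 47*(1/25))) - 46) = 851*((104 + (-25/52 + 47/25)) - 46) = 851*((104 + 1819/1300) - 46) = 851*(137019/1300 - 46) = 851*(77219/1300) = 65713369/1300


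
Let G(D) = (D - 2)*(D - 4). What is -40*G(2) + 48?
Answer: 48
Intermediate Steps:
G(D) = (-4 + D)*(-2 + D) (G(D) = (-2 + D)*(-4 + D) = (-4 + D)*(-2 + D))
-40*G(2) + 48 = -40*(8 + 2**2 - 6*2) + 48 = -40*(8 + 4 - 12) + 48 = -40*0 + 48 = 0 + 48 = 48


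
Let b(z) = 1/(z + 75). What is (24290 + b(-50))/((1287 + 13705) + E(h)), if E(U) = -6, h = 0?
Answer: 607251/374650 ≈ 1.6208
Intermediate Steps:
b(z) = 1/(75 + z)
(24290 + b(-50))/((1287 + 13705) + E(h)) = (24290 + 1/(75 - 50))/((1287 + 13705) - 6) = (24290 + 1/25)/(14992 - 6) = (24290 + 1/25)/14986 = (607251/25)*(1/14986) = 607251/374650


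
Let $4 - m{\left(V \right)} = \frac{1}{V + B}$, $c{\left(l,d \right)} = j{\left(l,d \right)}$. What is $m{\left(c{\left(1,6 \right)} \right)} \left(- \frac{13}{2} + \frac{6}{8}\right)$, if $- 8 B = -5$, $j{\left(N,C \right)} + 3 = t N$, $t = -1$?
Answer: $- \frac{667}{27} \approx -24.704$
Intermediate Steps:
$j{\left(N,C \right)} = -3 - N$
$B = \frac{5}{8}$ ($B = \left(- \frac{1}{8}\right) \left(-5\right) = \frac{5}{8} \approx 0.625$)
$c{\left(l,d \right)} = -3 - l$
$m{\left(V \right)} = 4 - \frac{1}{\frac{5}{8} + V}$ ($m{\left(V \right)} = 4 - \frac{1}{V + \frac{5}{8}} = 4 - \frac{1}{\frac{5}{8} + V}$)
$m{\left(c{\left(1,6 \right)} \right)} \left(- \frac{13}{2} + \frac{6}{8}\right) = \frac{4 \left(3 + 8 \left(-3 - 1\right)\right)}{5 + 8 \left(-3 - 1\right)} \left(- \frac{13}{2} + \frac{6}{8}\right) = \frac{4 \left(3 + 8 \left(-3 - 1\right)\right)}{5 + 8 \left(-3 - 1\right)} \left(\left(-13\right) \frac{1}{2} + 6 \cdot \frac{1}{8}\right) = \frac{4 \left(3 + 8 \left(-4\right)\right)}{5 + 8 \left(-4\right)} \left(- \frac{13}{2} + \frac{3}{4}\right) = \frac{4 \left(3 - 32\right)}{5 - 32} \left(- \frac{23}{4}\right) = 4 \frac{1}{-27} \left(-29\right) \left(- \frac{23}{4}\right) = 4 \left(- \frac{1}{27}\right) \left(-29\right) \left(- \frac{23}{4}\right) = \frac{116}{27} \left(- \frac{23}{4}\right) = - \frac{667}{27}$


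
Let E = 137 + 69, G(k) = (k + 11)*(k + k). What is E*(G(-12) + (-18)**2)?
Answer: 71688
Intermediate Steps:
G(k) = 2*k*(11 + k) (G(k) = (11 + k)*(2*k) = 2*k*(11 + k))
E = 206
E*(G(-12) + (-18)**2) = 206*(2*(-12)*(11 - 12) + (-18)**2) = 206*(2*(-12)*(-1) + 324) = 206*(24 + 324) = 206*348 = 71688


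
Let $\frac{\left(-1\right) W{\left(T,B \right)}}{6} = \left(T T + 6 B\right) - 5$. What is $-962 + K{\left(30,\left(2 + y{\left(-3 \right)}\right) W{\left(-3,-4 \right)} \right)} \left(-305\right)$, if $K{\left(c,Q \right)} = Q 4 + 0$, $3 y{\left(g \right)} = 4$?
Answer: $-488962$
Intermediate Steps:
$y{\left(g \right)} = \frac{4}{3}$ ($y{\left(g \right)} = \frac{1}{3} \cdot 4 = \frac{4}{3}$)
$W{\left(T,B \right)} = 30 - 36 B - 6 T^{2}$ ($W{\left(T,B \right)} = - 6 \left(\left(T T + 6 B\right) - 5\right) = - 6 \left(\left(T^{2} + 6 B\right) - 5\right) = - 6 \left(-5 + T^{2} + 6 B\right) = 30 - 36 B - 6 T^{2}$)
$K{\left(c,Q \right)} = 4 Q$ ($K{\left(c,Q \right)} = 4 Q + 0 = 4 Q$)
$-962 + K{\left(30,\left(2 + y{\left(-3 \right)}\right) W{\left(-3,-4 \right)} \right)} \left(-305\right) = -962 + 4 \left(2 + \frac{4}{3}\right) \left(30 - -144 - 6 \left(-3\right)^{2}\right) \left(-305\right) = -962 + 4 \frac{10 \left(30 + 144 - 54\right)}{3} \left(-305\right) = -962 + 4 \cdot \frac{10}{3} \cdot 120 \left(-305\right) = -962 + 4 \cdot 400 \left(-305\right) = -962 + 1600 \left(-305\right) = -962 - 488000 = -488962$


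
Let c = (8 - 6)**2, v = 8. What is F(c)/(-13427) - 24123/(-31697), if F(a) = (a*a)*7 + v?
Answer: 11037789/14675711 ≈ 0.75211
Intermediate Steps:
c = 4 (c = 2**2 = 4)
F(a) = 8 + 7*a**2 (F(a) = (a*a)*7 + 8 = a**2*7 + 8 = 7*a**2 + 8 = 8 + 7*a**2)
F(c)/(-13427) - 24123/(-31697) = (8 + 7*4**2)/(-13427) - 24123/(-31697) = (8 + 7*16)*(-1/13427) - 24123*(-1/31697) = (8 + 112)*(-1/13427) + 24123/31697 = 120*(-1/13427) + 24123/31697 = -120/13427 + 24123/31697 = 11037789/14675711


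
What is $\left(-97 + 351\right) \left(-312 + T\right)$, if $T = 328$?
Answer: $4064$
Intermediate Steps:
$\left(-97 + 351\right) \left(-312 + T\right) = \left(-97 + 351\right) \left(-312 + 328\right) = 254 \cdot 16 = 4064$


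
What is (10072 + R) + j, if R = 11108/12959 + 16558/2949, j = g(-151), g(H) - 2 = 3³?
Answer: 386268067805/38216091 ≈ 10107.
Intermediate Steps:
g(H) = 29 (g(H) = 2 + 3³ = 2 + 27 = 29)
j = 29
R = 247332614/38216091 (R = 11108*(1/12959) + 16558*(1/2949) = 11108/12959 + 16558/2949 = 247332614/38216091 ≈ 6.4719)
(10072 + R) + j = (10072 + 247332614/38216091) + 29 = 385159801166/38216091 + 29 = 386268067805/38216091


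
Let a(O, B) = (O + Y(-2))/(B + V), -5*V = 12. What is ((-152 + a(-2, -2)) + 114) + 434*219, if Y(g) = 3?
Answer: 2090171/22 ≈ 95008.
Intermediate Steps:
V = -12/5 (V = -⅕*12 = -12/5 ≈ -2.4000)
a(O, B) = (3 + O)/(-12/5 + B) (a(O, B) = (O + 3)/(B - 12/5) = (3 + O)/(-12/5 + B))
((-152 + a(-2, -2)) + 114) + 434*219 = ((-152 + 5*(3 - 2)/(-12 + 5*(-2))) + 114) + 434*219 = ((-152 + 5*1/(-12 - 10)) + 114) + 95046 = ((-152 + 5*1/(-22)) + 114) + 95046 = ((-152 + 5*(-1/22)*1) + 114) + 95046 = ((-152 - 5/22) + 114) + 95046 = (-3349/22 + 114) + 95046 = -841/22 + 95046 = 2090171/22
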